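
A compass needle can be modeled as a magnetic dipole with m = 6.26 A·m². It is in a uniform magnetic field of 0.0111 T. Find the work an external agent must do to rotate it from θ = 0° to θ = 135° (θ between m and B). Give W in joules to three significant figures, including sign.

W_ext = ΔU = −mB cosθ₂ + mB cosθ₁ = mB(cosθ₁ − cosθ₂).
W = (6.26)(0.0111)·(cos0° − cos135°) = (0.06949)·(+1.7071) = 0.1186 J.

W ≈ 0.119 J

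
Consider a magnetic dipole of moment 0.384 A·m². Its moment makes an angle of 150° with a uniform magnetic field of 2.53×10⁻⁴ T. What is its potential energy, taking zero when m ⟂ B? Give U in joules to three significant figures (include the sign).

U = −m·B = −mB cosθ.
U = −(0.384)(2.53×10⁻⁴)·cos150° = 8.414×10⁻⁵ J.

U ≈ 8.41×10⁻⁵ J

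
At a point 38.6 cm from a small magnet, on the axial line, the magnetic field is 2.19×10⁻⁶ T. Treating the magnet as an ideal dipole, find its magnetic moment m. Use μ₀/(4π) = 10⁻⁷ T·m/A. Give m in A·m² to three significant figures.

m ≈ 0.630 A·m²

On axis B = (μ₀/4π)·2m/r³, so m = Br³·4π/(μ₀·2).
m = (2.19×10⁻⁶)·(0.386)³ / (2·10⁻⁷) = 0.6298 A·m².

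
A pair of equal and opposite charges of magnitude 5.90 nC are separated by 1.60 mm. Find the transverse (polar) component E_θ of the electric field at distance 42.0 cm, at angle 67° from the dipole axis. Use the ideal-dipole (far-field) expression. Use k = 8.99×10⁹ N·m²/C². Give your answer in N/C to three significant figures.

E_θ ≈ 1.05 N/C

Dipole moment p = qd = (5.90×10⁻⁹ C)(0.00160 m) = 9.44×10⁻¹² C·m.
For a dipole, E_θ = (kp sinθ)/r³.
kp/r³ = (8.99×10⁹)(9.44×10⁻¹²)/(0.420)³ = 1.145 N/C.
E_θ = 1.145·sin67° = 1.054 N/C.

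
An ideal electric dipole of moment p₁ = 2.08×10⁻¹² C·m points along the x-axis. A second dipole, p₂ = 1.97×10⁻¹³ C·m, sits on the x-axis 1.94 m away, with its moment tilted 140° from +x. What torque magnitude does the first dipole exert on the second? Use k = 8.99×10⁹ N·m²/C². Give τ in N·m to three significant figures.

The second dipole sits on the axis of the first, so the field there is axial: E₁ = 2kp₁/r³ along +x.
E₁ = 2(8.99×10⁹)(2.08×10⁻¹²)/(1.94)³ = 0.005122 N/C.
Torque on the second dipole: τ = p₂ E₁ sinθ.
τ = (1.97×10⁻¹³)(0.005122)·sin140° = 6.486×10⁻¹⁶ N·m.

τ ≈ 6.49×10⁻¹⁶ N·m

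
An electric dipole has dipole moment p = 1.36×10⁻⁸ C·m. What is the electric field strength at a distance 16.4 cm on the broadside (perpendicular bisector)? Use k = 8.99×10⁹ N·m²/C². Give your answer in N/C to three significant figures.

E ≈ 2.77×10⁴ N/C

On the perpendicular bisector E = kp/r³ (half the axial value at the same distance).
E = (8.99×10⁹)(1.36×10⁻⁸) / (0.164)³ = 2.772×10⁴ N/C.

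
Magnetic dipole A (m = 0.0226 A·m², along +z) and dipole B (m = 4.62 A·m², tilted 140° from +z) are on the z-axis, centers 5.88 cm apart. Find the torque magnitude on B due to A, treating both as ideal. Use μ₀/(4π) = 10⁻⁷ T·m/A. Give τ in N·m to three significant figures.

τ ≈ 6.60×10⁻⁵ N·m

Dipole B is on the axis of dipole A, so B₁ there is axial: B₁ = (μ₀/4π)·2m₁/r³ along +z.
B₁ = 2(10⁻⁷)(0.0226)/(0.0588)³ = 2.223×10⁻⁵ T.
τ = m₂ B₁ sinθ.
τ = (4.62)(2.223×10⁻⁵)·sin140° = 6.603×10⁻⁵ N·m.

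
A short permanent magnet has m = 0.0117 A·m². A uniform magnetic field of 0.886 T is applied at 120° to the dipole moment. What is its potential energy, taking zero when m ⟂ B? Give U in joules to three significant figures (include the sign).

U ≈ 0.00518 J

U = −m·B = −mB cosθ.
U = −(0.0117)(0.886)·cos120° = 0.005183 J.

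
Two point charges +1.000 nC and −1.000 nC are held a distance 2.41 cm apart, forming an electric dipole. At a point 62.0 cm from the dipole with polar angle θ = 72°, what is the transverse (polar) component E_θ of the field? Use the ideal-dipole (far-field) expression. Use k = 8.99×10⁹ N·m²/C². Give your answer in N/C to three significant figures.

Dipole moment p = qd = (1.00×10⁻⁹ C)(0.0241 m) = 2.41×10⁻¹¹ C·m.
For a dipole, E_θ = (kp sinθ)/r³.
kp/r³ = (8.99×10⁹)(2.41×10⁻¹¹)/(0.620)³ = 0.9091 N/C.
E_θ = 0.9091·sin72° = 0.8646 N/C.

E_θ ≈ 0.865 N/C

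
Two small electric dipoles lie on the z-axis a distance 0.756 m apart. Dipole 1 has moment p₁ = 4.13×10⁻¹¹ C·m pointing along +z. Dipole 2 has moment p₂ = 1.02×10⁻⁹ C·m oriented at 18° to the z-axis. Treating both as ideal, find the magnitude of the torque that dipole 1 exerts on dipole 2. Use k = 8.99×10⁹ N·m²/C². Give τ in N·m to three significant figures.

The second dipole sits on the axis of the first, so the field there is axial: E₁ = 2kp₁/r³ along +z.
E₁ = 2(8.99×10⁹)(4.13×10⁻¹¹)/(0.756)³ = 1.719 N/C.
Torque on the second dipole: τ = p₂ E₁ sinθ.
τ = (1.02×10⁻⁹)(1.719)·sin18° = 5.417×10⁻¹⁰ N·m.

τ ≈ 5.42×10⁻¹⁰ N·m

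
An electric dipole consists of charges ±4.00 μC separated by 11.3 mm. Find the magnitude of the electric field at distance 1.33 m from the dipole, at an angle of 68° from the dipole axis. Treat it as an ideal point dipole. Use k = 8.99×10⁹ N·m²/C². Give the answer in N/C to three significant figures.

E ≈ 206 N/C

Dipole moment p = qd = (4.00×10⁻⁶ C)(0.0113 m) = 4.52×10⁻⁸ C·m.
At angle θ the dipole field magnitude is E = (kp/r³)·√(1 + 3cos²θ).
kp/r³ = (8.99×10⁹)(4.52×10⁻⁸) / (1.33)³ = 172.7 N/C.
√(1 + 3cos²68°) = √(1 + 3·0.1403) = √1.4210 ≈ 1.1921.
E ≈ 172.7 × 1.192 = 205.9 N/C.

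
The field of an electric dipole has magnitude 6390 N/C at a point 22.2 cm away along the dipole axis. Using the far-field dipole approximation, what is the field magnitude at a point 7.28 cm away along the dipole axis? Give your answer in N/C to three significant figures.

E ≈ 1.81×10⁵ N/C

Dipole fields scale as 1/r³ in the far field; the geometry is the same at both points.
E₂ = E₁ · (r₁/r₂)³ = 6390 · (22.2/7.28)³.
(r₁/r₂)³ = (3.049)³ = 28.36.
E₂ ≈ 1.812×10⁵ N/C.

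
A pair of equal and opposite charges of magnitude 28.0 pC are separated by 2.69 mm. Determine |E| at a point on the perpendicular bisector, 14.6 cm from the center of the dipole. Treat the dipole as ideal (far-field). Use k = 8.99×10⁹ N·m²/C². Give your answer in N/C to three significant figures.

E ≈ 0.218 N/C

Dipole moment p = qd = (2.80×10⁻¹¹ C)(0.00269 m) = 7.532×10⁻¹⁴ C·m.
On the perpendicular bisector E = kp/r³ (half the axial value at the same distance).
E = (8.99×10⁹)(7.532×10⁻¹⁴) / (0.146)³ = 0.2176 N/C.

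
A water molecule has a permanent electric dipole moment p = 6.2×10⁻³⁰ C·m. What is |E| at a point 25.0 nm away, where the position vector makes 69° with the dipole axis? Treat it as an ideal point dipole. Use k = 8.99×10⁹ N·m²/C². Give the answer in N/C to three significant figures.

E ≈ 4200 N/C

At angle θ the dipole field magnitude is E = (kp/r³)·√(1 + 3cos²θ).
kp/r³ = (8.99×10⁹)(6.20×10⁻³⁰) / (2.50×10⁻⁸)³ = 3567 N/C.
√(1 + 3cos²69°) = √(1 + 3·0.1284) = √1.3853 ≈ 1.1770.
E ≈ 3567 × 1.177 = 4199 N/C.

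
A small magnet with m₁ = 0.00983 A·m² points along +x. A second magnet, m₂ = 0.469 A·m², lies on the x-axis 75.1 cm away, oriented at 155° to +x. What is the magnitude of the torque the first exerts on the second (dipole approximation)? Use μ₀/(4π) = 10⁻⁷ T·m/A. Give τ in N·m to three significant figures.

τ ≈ 9.20×10⁻¹⁰ N·m

Dipole B is on the axis of dipole A, so B₁ there is axial: B₁ = (μ₀/4π)·2m₁/r³ along +x.
B₁ = 2(10⁻⁷)(0.00983)/(0.751)³ = 4.642×10⁻⁹ T.
τ = m₂ B₁ sinθ.
τ = (0.469)(4.642×10⁻⁹)·sin155° = 9.200×10⁻¹⁰ N·m.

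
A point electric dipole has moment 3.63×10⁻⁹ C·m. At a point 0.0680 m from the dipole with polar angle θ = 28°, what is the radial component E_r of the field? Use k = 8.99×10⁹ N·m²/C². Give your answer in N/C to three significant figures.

For a dipole, E_r = (2kp cosθ)/r³.
kp/r³ = (8.99×10⁹)(3.63×10⁻⁹)/(0.0680)³ = 1.038×10⁵ N/C.
E_r = 2·1.038×10⁵·cos28° = 1.833×10⁵ N/C.

E_r ≈ 1.83×10⁵ N/C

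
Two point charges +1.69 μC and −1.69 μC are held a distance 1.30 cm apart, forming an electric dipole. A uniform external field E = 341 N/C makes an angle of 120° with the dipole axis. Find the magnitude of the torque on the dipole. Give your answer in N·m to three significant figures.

τ ≈ 6.49×10⁻⁶ N·m

Dipole moment p = qd = (1.69×10⁻⁶ C)(0.0130 m) = 2.197×10⁻⁸ C·m.
Torque on an electric dipole: τ = pE sinθ.
τ = (2.197×10⁻⁸)(341)·sin120° = 6.488×10⁻⁶ N·m.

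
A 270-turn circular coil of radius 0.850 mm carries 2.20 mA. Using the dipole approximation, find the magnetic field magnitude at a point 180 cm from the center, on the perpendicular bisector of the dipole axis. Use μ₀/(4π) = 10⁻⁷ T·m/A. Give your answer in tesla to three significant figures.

m = NIA = NIπa² = 270·(0.00220)·π·(8.50×10⁻⁴)² = 1.348×10⁻⁶ A·m².
In the equatorial plane B = (μ₀/4π)·m/r³ (half the axial value).
B = (10⁻⁷)·(1.348×10⁻⁶) / (1.80)³ = 2.311×10⁻¹⁴ T.

B ≈ 2.31×10⁻¹⁴ T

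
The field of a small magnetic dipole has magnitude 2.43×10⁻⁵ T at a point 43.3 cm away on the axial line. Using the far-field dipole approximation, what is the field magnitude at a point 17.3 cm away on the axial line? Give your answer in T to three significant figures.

B ≈ 3.81×10⁻⁴ T

Dipole fields scale as 1/r³ in the far field; the geometry is the same at both points.
B₂ = B₁ · (r₁/r₂)³ = 2.43×10⁻⁵ · (43.3/17.3)³.
(r₁/r₂)³ = (2.503)³ = 15.68.
B₂ ≈ 3.810×10⁻⁴ T.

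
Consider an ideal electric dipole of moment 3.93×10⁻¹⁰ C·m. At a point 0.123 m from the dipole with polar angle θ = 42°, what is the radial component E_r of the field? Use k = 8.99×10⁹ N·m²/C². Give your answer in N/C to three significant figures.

E_r ≈ 2820 N/C

For a dipole, E_r = (2kp cosθ)/r³.
kp/r³ = (8.99×10⁹)(3.93×10⁻¹⁰)/(0.123)³ = 1899 N/C.
E_r = 2·1899·cos42° = 2822 N/C.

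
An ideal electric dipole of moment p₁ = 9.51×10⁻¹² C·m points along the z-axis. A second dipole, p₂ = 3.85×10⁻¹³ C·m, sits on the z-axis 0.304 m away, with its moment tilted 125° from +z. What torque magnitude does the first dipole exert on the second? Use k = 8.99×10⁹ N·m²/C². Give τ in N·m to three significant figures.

τ ≈ 1.92×10⁻¹² N·m

The second dipole sits on the axis of the first, so the field there is axial: E₁ = 2kp₁/r³ along +z.
E₁ = 2(8.99×10⁹)(9.51×10⁻¹²)/(0.304)³ = 6.086 N/C.
Torque on the second dipole: τ = p₂ E₁ sinθ.
τ = (3.85×10⁻¹³)(6.086)·sin125° = 1.919×10⁻¹² N·m.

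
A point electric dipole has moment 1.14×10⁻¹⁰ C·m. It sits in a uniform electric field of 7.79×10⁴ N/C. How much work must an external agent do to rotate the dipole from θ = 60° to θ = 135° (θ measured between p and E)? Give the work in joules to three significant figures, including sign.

W ≈ 1.07×10⁻⁵ J

W_ext = ΔU = U(θ₂) − U(θ₁) = −pE cosθ₂ − (−pE cosθ₁) = pE(cosθ₁ − cosθ₂).
W = (1.14×10⁻¹⁰)(7.79×10⁴)·(cos60° − cos135°) = (8.881×10⁻⁶)·(+1.2071) = 1.072×10⁻⁵ J.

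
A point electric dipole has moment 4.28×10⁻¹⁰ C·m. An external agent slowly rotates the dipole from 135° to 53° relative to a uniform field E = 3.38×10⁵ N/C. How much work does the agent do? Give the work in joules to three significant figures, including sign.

W ≈ -1.89×10⁻⁴ J

W_ext = ΔU = U(θ₂) − U(θ₁) = −pE cosθ₂ − (−pE cosθ₁) = pE(cosθ₁ − cosθ₂).
W = (4.28×10⁻¹⁰)(3.38×10⁵)·(cos135° − cos53°) = (1.447×10⁻⁴)·(-1.3089) = -1.894×10⁻⁴ J.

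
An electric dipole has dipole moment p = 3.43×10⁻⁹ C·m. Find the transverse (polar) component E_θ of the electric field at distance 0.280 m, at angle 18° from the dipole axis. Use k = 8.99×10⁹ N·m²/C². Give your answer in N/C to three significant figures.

E_θ ≈ 434 N/C

For a dipole, E_θ = (kp sinθ)/r³.
kp/r³ = (8.99×10⁹)(3.43×10⁻⁹)/(0.280)³ = 1405 N/C.
E_θ = 1405·sin18° = 434.1 N/C.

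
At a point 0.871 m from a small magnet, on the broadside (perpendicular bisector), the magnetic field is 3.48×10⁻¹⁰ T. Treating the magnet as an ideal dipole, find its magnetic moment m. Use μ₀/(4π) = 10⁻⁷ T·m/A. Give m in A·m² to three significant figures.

m ≈ 0.00230 A·m²

In the equatorial plane B = (μ₀/4π)·m/r³, so m = Br³·4π/(μ₀).
m = (3.48×10⁻¹⁰)·(0.871)³ / (10⁻⁷) = 0.002300 A·m².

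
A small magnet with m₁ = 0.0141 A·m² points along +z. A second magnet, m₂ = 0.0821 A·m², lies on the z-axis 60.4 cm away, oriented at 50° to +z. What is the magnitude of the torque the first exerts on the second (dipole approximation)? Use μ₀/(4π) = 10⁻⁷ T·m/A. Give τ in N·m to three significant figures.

τ ≈ 8.05×10⁻¹⁰ N·m

Dipole B is on the axis of dipole A, so B₁ there is axial: B₁ = (μ₀/4π)·2m₁/r³ along +z.
B₁ = 2(10⁻⁷)(0.0141)/(0.604)³ = 1.280×10⁻⁸ T.
τ = m₂ B₁ sinθ.
τ = (0.0821)(1.280×10⁻⁸)·sin50° = 8.049×10⁻¹⁰ N·m.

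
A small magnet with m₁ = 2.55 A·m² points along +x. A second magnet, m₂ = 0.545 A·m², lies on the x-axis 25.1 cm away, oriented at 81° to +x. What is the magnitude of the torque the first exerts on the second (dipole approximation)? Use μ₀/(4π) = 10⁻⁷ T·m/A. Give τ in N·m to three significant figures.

τ ≈ 1.74×10⁻⁵ N·m

Dipole B is on the axis of dipole A, so B₁ there is axial: B₁ = (μ₀/4π)·2m₁/r³ along +x.
B₁ = 2(10⁻⁷)(2.55)/(0.251)³ = 3.225×10⁻⁵ T.
τ = m₂ B₁ sinθ.
τ = (0.545)(3.225×10⁻⁵)·sin81° = 1.736×10⁻⁵ N·m.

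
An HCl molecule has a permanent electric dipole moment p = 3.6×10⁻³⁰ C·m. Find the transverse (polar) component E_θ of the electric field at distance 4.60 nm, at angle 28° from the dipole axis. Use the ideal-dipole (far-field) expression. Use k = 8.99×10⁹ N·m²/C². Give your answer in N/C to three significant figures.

E_θ ≈ 1.56×10⁵ N/C

For a dipole, E_θ = (kp sinθ)/r³.
kp/r³ = (8.99×10⁹)(3.60×10⁻³⁰)/(4.60×10⁻⁹)³ = 3.325×10⁵ N/C.
E_θ = 3.325×10⁵·sin28° = 1.561×10⁵ N/C.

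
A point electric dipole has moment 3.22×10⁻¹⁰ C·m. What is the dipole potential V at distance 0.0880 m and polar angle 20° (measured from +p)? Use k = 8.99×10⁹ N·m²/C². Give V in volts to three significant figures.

V ≈ 351 V

The dipole potential is V = kp cosθ / r².
V = (8.99×10⁹)(3.22×10⁻¹⁰)·cos20° / (0.0880)² = 351.3 V.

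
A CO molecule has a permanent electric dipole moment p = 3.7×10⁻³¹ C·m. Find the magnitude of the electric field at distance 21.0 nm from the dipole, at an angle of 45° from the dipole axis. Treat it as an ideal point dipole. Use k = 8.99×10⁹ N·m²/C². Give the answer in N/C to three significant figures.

E ≈ 568 N/C

At angle θ the dipole field magnitude is E = (kp/r³)·√(1 + 3cos²θ).
kp/r³ = (8.99×10⁹)(3.70×10⁻³¹) / (2.10×10⁻⁸)³ = 359.2 N/C.
√(1 + 3cos²45°) = √(1 + 3·0.5000) = √2.5000 ≈ 1.5811.
E ≈ 359.2 × 1.581 = 567.9 N/C.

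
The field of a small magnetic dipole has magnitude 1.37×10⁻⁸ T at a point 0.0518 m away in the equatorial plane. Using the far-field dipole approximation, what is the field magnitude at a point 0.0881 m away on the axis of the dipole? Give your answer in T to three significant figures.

B ≈ 5.57×10⁻⁹ T

Dipole fields scale as 1/r³ in the far field.
The axial field is twice the equatorial field at the same r, so the geometry factor is 2/1.
B₂ = B₁ · (2/1) · (r₁/r₂)³ = 1.37×10⁻⁸ · 2 · (0.0518/0.0881)³.
(r₁/r₂)³ = (0.588)³ = 0.2033.
B₂ ≈ 5.569×10⁻⁹ T.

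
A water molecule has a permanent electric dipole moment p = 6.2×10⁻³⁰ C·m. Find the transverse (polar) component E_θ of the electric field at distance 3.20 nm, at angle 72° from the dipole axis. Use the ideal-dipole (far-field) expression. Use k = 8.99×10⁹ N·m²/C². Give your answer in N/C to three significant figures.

E_θ ≈ 1.62×10⁶ N/C

For a dipole, E_θ = (kp sinθ)/r³.
kp/r³ = (8.99×10⁹)(6.20×10⁻³⁰)/(3.20×10⁻⁹)³ = 1.701×10⁶ N/C.
E_θ = 1.701×10⁶·sin72° = 1.618×10⁶ N/C.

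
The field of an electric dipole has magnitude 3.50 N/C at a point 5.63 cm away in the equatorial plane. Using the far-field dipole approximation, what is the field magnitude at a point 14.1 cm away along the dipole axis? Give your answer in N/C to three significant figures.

E ≈ 0.446 N/C

Dipole fields scale as 1/r³ in the far field.
The axial field is twice the equatorial field at the same r, so the geometry factor is 2/1.
E₂ = E₁ · (2/1) · (r₁/r₂)³ = 3.50 · 2 · (5.63/14.1)³.
(r₁/r₂)³ = (0.3993)³ = 0.06366.
E₂ ≈ 0.4456 N/C.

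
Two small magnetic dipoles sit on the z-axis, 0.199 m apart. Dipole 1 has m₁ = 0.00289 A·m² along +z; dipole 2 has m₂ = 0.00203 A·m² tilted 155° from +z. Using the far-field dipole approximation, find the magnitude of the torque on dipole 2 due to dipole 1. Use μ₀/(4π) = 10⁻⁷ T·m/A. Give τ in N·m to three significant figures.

Dipole B is on the axis of dipole A, so B₁ there is axial: B₁ = (μ₀/4π)·2m₁/r³ along +z.
B₁ = 2(10⁻⁷)(0.00289)/(0.199)³ = 7.334×10⁻⁸ T.
τ = m₂ B₁ sinθ.
τ = (0.00203)(7.334×10⁻⁸)·sin155° = 6.292×10⁻¹¹ N·m.

τ ≈ 6.29×10⁻¹¹ N·m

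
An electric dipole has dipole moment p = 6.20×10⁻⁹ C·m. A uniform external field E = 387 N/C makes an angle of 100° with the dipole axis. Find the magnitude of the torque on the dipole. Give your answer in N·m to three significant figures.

τ ≈ 2.36×10⁻⁶ N·m

Torque on an electric dipole: τ = pE sinθ.
τ = (6.20×10⁻⁹)(387)·sin100° = 2.363×10⁻⁶ N·m.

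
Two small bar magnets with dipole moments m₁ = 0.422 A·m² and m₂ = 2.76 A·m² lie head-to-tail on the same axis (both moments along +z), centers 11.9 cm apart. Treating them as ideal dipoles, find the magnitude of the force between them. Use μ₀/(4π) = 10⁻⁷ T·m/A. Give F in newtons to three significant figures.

F ≈ 0.00348 N

On-axis B of dipole 1: B = (μ₀/4π)·2m₁/r³. Force on dipole 2: F = m₂·dB/dr.
dB/dr = −(μ₀/4π)·6m₁/r⁴, so |F| = (μ₀/4π)·6m₁m₂/r⁴.
F = 6(10⁻⁷)(0.422)(2.76)/(0.119)⁴ = 0.003485 N.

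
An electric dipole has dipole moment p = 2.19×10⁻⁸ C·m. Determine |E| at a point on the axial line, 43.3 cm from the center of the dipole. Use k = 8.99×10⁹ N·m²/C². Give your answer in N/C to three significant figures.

On the dipole axis E = 2kp/r³.
E = 2·(8.99×10⁹)(2.19×10⁻⁸) / (0.433)³ = 4850 N/C.

E ≈ 4850 N/C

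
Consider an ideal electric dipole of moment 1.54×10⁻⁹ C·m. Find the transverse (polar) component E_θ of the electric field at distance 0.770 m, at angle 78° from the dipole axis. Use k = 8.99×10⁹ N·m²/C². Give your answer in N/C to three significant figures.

E_θ ≈ 29.7 N/C

For a dipole, E_θ = (kp sinθ)/r³.
kp/r³ = (8.99×10⁹)(1.54×10⁻⁹)/(0.770)³ = 30.33 N/C.
E_θ = 30.33·sin78° = 29.66 N/C.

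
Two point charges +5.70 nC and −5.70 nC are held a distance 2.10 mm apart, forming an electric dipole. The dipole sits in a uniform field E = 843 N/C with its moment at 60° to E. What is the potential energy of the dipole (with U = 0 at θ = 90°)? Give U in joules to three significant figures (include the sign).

U ≈ -5.05×10⁻⁹ J

Dipole moment p = qd = (5.70×10⁻⁹ C)(0.00210 m) = 1.197×10⁻¹¹ C·m.
U = −p·E = −pE cosθ.
U = −(1.197×10⁻¹¹)(843)·cos60° = -5.045×10⁻⁹ J.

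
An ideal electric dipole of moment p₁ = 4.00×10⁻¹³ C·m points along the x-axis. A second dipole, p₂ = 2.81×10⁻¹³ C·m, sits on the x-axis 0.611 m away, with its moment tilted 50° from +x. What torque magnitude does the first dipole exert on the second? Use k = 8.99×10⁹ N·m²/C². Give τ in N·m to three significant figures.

The second dipole sits on the axis of the first, so the field there is axial: E₁ = 2kp₁/r³ along +x.
E₁ = 2(8.99×10⁹)(4.00×10⁻¹³)/(0.611)³ = 0.03153 N/C.
Torque on the second dipole: τ = p₂ E₁ sinθ.
τ = (2.81×10⁻¹³)(0.03153)·sin50° = 6.787×10⁻¹⁵ N·m.

τ ≈ 6.79×10⁻¹⁵ N·m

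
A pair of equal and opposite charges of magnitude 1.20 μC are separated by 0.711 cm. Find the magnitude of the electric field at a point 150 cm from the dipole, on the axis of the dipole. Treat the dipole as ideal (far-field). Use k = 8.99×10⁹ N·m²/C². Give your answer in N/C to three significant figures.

Dipole moment p = qd = (1.20×10⁻⁶ C)(0.00711 m) = 8.532×10⁻⁹ C·m.
On the dipole axis E = 2kp/r³.
E = 2·(8.99×10⁹)(8.532×10⁻⁹) / (1.50)³ = 45.45 N/C.

E ≈ 45.5 N/C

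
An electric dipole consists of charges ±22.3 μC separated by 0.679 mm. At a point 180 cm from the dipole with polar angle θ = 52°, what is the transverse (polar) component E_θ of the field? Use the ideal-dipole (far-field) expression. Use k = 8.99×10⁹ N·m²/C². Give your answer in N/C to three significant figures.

Dipole moment p = qd = (2.23×10⁻⁵ C)(6.79×10⁻⁴ m) = 1.514×10⁻⁸ C·m.
For a dipole, E_θ = (kp sinθ)/r³.
kp/r³ = (8.99×10⁹)(1.514×10⁻⁸)/(1.80)³ = 23.34 N/C.
E_θ = 23.34·sin52° = 18.39 N/C.

E_θ ≈ 18.4 N/C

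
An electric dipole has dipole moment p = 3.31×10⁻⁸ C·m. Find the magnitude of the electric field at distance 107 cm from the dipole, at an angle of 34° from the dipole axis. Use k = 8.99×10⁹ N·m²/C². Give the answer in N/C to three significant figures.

E ≈ 425 N/C

At angle θ the dipole field magnitude is E = (kp/r³)·√(1 + 3cos²θ).
kp/r³ = (8.99×10⁹)(3.31×10⁻⁸) / (1.07)³ = 242.9 N/C.
√(1 + 3cos²34°) = √(1 + 3·0.6873) = √3.0619 ≈ 1.7498.
E ≈ 242.9 × 1.750 = 425.0 N/C.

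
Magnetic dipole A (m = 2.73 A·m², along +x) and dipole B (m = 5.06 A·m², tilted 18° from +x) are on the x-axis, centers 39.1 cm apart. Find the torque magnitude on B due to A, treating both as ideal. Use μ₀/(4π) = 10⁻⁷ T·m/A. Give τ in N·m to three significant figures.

τ ≈ 1.43×10⁻⁵ N·m

Dipole B is on the axis of dipole A, so B₁ there is axial: B₁ = (μ₀/4π)·2m₁/r³ along +x.
B₁ = 2(10⁻⁷)(2.73)/(0.391)³ = 9.134×10⁻⁶ T.
τ = m₂ B₁ sinθ.
τ = (5.06)(9.134×10⁻⁶)·sin18° = 1.428×10⁻⁵ N·m.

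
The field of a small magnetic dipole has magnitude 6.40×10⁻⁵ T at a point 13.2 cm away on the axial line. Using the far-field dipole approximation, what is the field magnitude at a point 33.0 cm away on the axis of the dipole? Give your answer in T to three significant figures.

Dipole fields scale as 1/r³ in the far field; the geometry is the same at both points.
B₂ = B₁ · (r₁/r₂)³ = 6.40×10⁻⁵ · (13.2/33.0)³.
(r₁/r₂)³ = (0.4)³ = 0.064.
B₂ ≈ 4.096×10⁻⁶ T.

B ≈ 4.10×10⁻⁶ T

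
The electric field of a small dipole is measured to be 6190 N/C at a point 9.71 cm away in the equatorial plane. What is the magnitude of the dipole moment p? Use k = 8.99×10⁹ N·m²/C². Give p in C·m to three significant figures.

In the equatorial plane E = kp/r³, so p = Er³/(k).
p = (6190)·(0.0971)³ / (8.99×10⁹) = 6.304×10⁻¹⁰ C·m.

p ≈ 6.30×10⁻¹⁰ C·m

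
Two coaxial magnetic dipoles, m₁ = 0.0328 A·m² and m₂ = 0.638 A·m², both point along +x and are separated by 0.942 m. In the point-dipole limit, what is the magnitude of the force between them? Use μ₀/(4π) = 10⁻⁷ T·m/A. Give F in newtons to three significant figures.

F ≈ 1.59×10⁻⁸ N

On-axis B of dipole 1: B = (μ₀/4π)·2m₁/r³. Force on dipole 2: F = m₂·dB/dr.
dB/dr = −(μ₀/4π)·6m₁/r⁴, so |F| = (μ₀/4π)·6m₁m₂/r⁴.
F = 6(10⁻⁷)(0.0328)(0.638)/(0.942)⁴ = 1.595×10⁻⁸ N.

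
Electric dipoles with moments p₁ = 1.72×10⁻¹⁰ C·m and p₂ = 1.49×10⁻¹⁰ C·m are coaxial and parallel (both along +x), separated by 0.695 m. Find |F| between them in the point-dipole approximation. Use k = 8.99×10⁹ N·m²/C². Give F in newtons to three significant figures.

F ≈ 5.92×10⁻⁹ N

On-axis field of dipole 1 at distance r: E = 2kp₁/r³. Force on dipole 2 is F = p₂·dE/dr (gradient along axis).
dE/dr = −6kp₁/r⁴, so |F| = 6kp₁p₂/r⁴ (attractive for aligned moments).
F = 6(8.99×10⁹)(1.72×10⁻¹⁰)(1.49×10⁻¹⁰)/(0.695)⁴ = 5.925×10⁻⁹ N.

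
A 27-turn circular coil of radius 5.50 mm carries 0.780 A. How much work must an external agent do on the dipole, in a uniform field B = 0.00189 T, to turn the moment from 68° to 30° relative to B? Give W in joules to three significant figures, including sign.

W ≈ -1.86×10⁻⁶ J

m = NIA = NIπa² = 27·(0.780)·π·(0.00550)² = 0.002001 A·m².
W_ext = ΔU = −mB cosθ₂ + mB cosθ₁ = mB(cosθ₁ − cosθ₂).
W = (0.002001)(0.00189)·(cos68° − cos30°) = (3.782×10⁻⁶)·(-0.4914) = -1.858×10⁻⁶ J.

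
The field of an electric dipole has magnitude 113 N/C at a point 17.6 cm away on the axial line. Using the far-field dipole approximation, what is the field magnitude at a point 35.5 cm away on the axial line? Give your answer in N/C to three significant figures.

E ≈ 13.8 N/C

Dipole fields scale as 1/r³ in the far field; the geometry is the same at both points.
E₂ = E₁ · (r₁/r₂)³ = 113 · (17.6/35.5)³.
(r₁/r₂)³ = (0.4958)³ = 0.1219.
E₂ ≈ 13.77 N/C.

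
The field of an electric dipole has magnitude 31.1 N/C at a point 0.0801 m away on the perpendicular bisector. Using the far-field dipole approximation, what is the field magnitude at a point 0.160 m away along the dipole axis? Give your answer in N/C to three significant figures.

Dipole fields scale as 1/r³ in the far field.
The axial field is twice the equatorial field at the same r, so the geometry factor is 2/1.
E₂ = E₁ · (2/1) · (r₁/r₂)³ = 31.1 · 2 · (0.0801/0.160)³.
(r₁/r₂)³ = (0.5006)³ = 0.1255.
E₂ ≈ 7.804 N/C.

E ≈ 7.80 N/C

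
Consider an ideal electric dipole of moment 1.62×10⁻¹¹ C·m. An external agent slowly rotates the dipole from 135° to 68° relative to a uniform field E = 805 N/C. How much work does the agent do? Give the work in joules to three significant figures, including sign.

W_ext = ΔU = U(θ₂) − U(θ₁) = −pE cosθ₂ − (−pE cosθ₁) = pE(cosθ₁ − cosθ₂).
W = (1.62×10⁻¹¹)(805)·(cos135° − cos68°) = (1.304×10⁻⁸)·(-1.0817) = -1.411×10⁻⁸ J.

W ≈ -1.41×10⁻⁸ J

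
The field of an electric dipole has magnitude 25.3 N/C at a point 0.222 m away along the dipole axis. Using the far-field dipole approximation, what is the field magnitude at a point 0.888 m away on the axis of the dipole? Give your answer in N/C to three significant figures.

Dipole fields scale as 1/r³ in the far field; the geometry is the same at both points.
E₂ = E₁ · (r₁/r₂)³ = 25.3 · (0.222/0.888)³.
(r₁/r₂)³ = (0.25)³ = 0.01562.
E₂ ≈ 0.3953 N/C.

E ≈ 0.395 N/C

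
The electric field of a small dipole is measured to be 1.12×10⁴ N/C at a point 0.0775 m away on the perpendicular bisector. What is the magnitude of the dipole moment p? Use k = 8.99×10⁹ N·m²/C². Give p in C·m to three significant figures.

In the equatorial plane E = kp/r³, so p = Er³/(k).
p = (1.12×10⁴)·(0.0775)³ / (8.99×10⁹) = 5.799×10⁻¹⁰ C·m.

p ≈ 5.80×10⁻¹⁰ C·m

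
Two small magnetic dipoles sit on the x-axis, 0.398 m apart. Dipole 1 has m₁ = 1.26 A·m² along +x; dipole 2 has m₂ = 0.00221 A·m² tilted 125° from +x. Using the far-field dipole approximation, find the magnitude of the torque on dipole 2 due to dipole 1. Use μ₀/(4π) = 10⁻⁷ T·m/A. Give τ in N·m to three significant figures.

τ ≈ 7.24×10⁻⁹ N·m

Dipole B is on the axis of dipole A, so B₁ there is axial: B₁ = (μ₀/4π)·2m₁/r³ along +x.
B₁ = 2(10⁻⁷)(1.26)/(0.398)³ = 3.997×10⁻⁶ T.
τ = m₂ B₁ sinθ.
τ = (0.00221)(3.997×10⁻⁶)·sin125° = 7.236×10⁻⁹ N·m.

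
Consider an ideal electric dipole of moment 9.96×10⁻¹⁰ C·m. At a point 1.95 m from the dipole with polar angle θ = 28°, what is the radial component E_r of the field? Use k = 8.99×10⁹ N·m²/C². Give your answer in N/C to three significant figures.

E_r ≈ 2.13 N/C

For a dipole, E_r = (2kp cosθ)/r³.
kp/r³ = (8.99×10⁹)(9.96×10⁻¹⁰)/(1.95)³ = 1.208 N/C.
E_r = 2·1.208·cos28° = 2.132 N/C.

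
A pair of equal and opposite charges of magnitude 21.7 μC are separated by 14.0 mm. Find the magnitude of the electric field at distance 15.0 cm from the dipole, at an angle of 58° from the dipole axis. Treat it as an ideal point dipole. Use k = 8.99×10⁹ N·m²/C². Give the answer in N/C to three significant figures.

E ≈ 1.10×10⁶ N/C

Dipole moment p = qd = (2.17×10⁻⁵ C)(0.0140 m) = 3.038×10⁻⁷ C·m.
At angle θ the dipole field magnitude is E = (kp/r³)·√(1 + 3cos²θ).
kp/r³ = (8.99×10⁹)(3.038×10⁻⁷) / (0.150)³ = 8.092×10⁵ N/C.
√(1 + 3cos²58°) = √(1 + 3·0.2808) = √1.8424 ≈ 1.3574.
E ≈ 8.092×10⁵ × 1.357 = 1.098×10⁶ N/C.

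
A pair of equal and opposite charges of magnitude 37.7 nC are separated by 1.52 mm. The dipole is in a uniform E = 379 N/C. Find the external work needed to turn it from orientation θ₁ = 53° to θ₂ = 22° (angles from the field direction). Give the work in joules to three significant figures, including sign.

W ≈ -7.07×10⁻⁹ J

Dipole moment p = qd = (3.77×10⁻⁸ C)(0.00152 m) = 5.73×10⁻¹¹ C·m.
W_ext = ΔU = U(θ₂) − U(θ₁) = −pE cosθ₂ − (−pE cosθ₁) = pE(cosθ₁ − cosθ₂).
W = (5.73×10⁻¹¹)(379)·(cos53° − cos22°) = (2.172×10⁻⁸)·(-0.3254) = -7.066×10⁻⁹ J.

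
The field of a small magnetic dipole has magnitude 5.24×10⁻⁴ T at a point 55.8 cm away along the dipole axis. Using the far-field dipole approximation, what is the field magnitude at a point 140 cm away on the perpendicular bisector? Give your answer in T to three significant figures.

Dipole fields scale as 1/r³ in the far field.
The axial field is twice the equatorial field at the same r, so the geometry factor is 1/2.
B₂ = B₁ · (1/2) · (r₁/r₂)³ = 5.24×10⁻⁴ · 0.5 · (55.8/140)³.
(r₁/r₂)³ = (0.3986)³ = 0.06332.
B₂ ≈ 1.659×10⁻⁵ T.

B ≈ 1.66×10⁻⁵ T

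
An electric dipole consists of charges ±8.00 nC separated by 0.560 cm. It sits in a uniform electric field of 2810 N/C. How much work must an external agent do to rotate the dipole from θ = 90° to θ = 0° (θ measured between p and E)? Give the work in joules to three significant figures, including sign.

W ≈ -1.26×10⁻⁷ J

Dipole moment p = qd = (8.00×10⁻⁹ C)(0.00560 m) = 4.48×10⁻¹¹ C·m.
W_ext = ΔU = U(θ₂) − U(θ₁) = −pE cosθ₂ − (−pE cosθ₁) = pE(cosθ₁ − cosθ₂).
W = (4.48×10⁻¹¹)(2810)·(cos90° − cos0°) = (1.259×10⁻⁷)·(-1.0000) = -1.259×10⁻⁷ J.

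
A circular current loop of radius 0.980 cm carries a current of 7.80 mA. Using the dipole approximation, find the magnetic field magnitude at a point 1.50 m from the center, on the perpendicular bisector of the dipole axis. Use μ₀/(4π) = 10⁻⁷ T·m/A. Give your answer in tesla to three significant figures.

B ≈ 6.97×10⁻¹⁴ T

Magnetic moment m = IA = Iπa² = (0.00780)·π·(0.00980)² = 2.353×10⁻⁶ A·m².
In the equatorial plane B = (μ₀/4π)·m/r³ (half the axial value).
B = (10⁻⁷)·(2.353×10⁻⁶) / (1.50)³ = 6.972×10⁻¹⁴ T.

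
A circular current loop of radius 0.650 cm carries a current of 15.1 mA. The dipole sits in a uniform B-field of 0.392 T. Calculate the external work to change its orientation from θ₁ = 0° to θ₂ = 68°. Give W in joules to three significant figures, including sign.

Magnetic moment m = IA = Iπa² = (0.0151)·π·(0.00650)² = 2.004×10⁻⁶ A·m².
W_ext = ΔU = −mB cosθ₂ + mB cosθ₁ = mB(cosθ₁ − cosθ₂).
W = (2.004×10⁻⁶)(0.392)·(cos0° − cos68°) = (7.856×10⁻⁷)·(+0.6254) = 4.913×10⁻⁷ J.

W ≈ 4.91×10⁻⁷ J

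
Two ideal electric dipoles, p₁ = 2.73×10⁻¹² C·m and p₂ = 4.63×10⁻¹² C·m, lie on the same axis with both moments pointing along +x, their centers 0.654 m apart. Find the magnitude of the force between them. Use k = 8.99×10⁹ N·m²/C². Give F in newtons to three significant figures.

F ≈ 3.73×10⁻¹² N

On-axis field of dipole 1 at distance r: E = 2kp₁/r³. Force on dipole 2 is F = p₂·dE/dr (gradient along axis).
dE/dr = −6kp₁/r⁴, so |F| = 6kp₁p₂/r⁴ (attractive for aligned moments).
F = 6(8.99×10⁹)(2.73×10⁻¹²)(4.63×10⁻¹²)/(0.654)⁴ = 3.727×10⁻¹² N.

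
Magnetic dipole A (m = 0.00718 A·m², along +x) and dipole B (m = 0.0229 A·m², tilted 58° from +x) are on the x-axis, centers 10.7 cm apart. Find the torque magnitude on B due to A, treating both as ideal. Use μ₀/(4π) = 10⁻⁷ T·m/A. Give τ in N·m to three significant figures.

τ ≈ 2.28×10⁻⁸ N·m

Dipole B is on the axis of dipole A, so B₁ there is axial: B₁ = (μ₀/4π)·2m₁/r³ along +x.
B₁ = 2(10⁻⁷)(0.00718)/(0.107)³ = 1.172×10⁻⁶ T.
τ = m₂ B₁ sinθ.
τ = (0.0229)(1.172×10⁻⁶)·sin58° = 2.276×10⁻⁸ N·m.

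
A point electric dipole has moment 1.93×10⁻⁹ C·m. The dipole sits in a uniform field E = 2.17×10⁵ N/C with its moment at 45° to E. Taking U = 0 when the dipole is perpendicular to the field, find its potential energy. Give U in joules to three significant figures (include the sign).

U = −p·E = −pE cosθ.
U = −(1.93×10⁻⁹)(2.17×10⁵)·cos45° = -2.961×10⁻⁴ J.

U ≈ -2.96×10⁻⁴ J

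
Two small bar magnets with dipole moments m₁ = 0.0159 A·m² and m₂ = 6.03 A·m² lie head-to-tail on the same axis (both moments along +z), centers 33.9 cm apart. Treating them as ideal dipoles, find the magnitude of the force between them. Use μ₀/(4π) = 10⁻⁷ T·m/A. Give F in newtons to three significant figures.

F ≈ 4.36×10⁻⁶ N

On-axis B of dipole 1: B = (μ₀/4π)·2m₁/r³. Force on dipole 2: F = m₂·dB/dr.
dB/dr = −(μ₀/4π)·6m₁/r⁴, so |F| = (μ₀/4π)·6m₁m₂/r⁴.
F = 6(10⁻⁷)(0.0159)(6.03)/(0.339)⁴ = 4.356×10⁻⁶ N.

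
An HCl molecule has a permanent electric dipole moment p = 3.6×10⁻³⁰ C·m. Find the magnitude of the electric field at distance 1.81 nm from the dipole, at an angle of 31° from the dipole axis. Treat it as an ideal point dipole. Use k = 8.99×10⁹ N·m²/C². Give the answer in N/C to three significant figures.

At angle θ the dipole field magnitude is E = (kp/r³)·√(1 + 3cos²θ).
kp/r³ = (8.99×10⁹)(3.60×10⁻³⁰) / (1.81×10⁻⁹)³ = 5.458×10⁶ N/C.
√(1 + 3cos²31°) = √(1 + 3·0.7347) = √3.2042 ≈ 1.7900.
E ≈ 5.458×10⁶ × 1.790 = 9.770×10⁶ N/C.

E ≈ 9.77×10⁶ N/C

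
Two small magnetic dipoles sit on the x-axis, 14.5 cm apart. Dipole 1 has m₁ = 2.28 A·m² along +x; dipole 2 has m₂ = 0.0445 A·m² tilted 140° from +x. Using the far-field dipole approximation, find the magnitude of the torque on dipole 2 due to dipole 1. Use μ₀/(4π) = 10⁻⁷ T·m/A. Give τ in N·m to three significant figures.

τ ≈ 4.28×10⁻⁶ N·m

Dipole B is on the axis of dipole A, so B₁ there is axial: B₁ = (μ₀/4π)·2m₁/r³ along +x.
B₁ = 2(10⁻⁷)(2.28)/(0.145)³ = 1.496×10⁻⁴ T.
τ = m₂ B₁ sinθ.
τ = (0.0445)(1.496×10⁻⁴)·sin140° = 4.278×10⁻⁶ N·m.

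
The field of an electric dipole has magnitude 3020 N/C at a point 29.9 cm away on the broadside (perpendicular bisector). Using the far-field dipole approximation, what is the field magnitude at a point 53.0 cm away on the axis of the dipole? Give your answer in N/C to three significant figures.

E ≈ 1080 N/C

Dipole fields scale as 1/r³ in the far field.
The axial field is twice the equatorial field at the same r, so the geometry factor is 2/1.
E₂ = E₁ · (2/1) · (r₁/r₂)³ = 3020 · 2 · (29.9/53.0)³.
(r₁/r₂)³ = (0.5642)³ = 0.1796.
E₂ ≈ 1084 N/C.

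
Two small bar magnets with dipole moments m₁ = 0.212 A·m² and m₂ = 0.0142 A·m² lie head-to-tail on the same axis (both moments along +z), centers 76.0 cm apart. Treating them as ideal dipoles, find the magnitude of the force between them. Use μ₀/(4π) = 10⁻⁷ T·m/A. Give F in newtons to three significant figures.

F ≈ 5.41×10⁻⁹ N

On-axis B of dipole 1: B = (μ₀/4π)·2m₁/r³. Force on dipole 2: F = m₂·dB/dr.
dB/dr = −(μ₀/4π)·6m₁/r⁴, so |F| = (μ₀/4π)·6m₁m₂/r⁴.
F = 6(10⁻⁷)(0.212)(0.0142)/(0.760)⁴ = 5.414×10⁻⁹ N.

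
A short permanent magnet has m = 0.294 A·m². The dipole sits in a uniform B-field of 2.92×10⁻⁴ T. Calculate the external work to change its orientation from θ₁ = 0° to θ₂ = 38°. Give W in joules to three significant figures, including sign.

W_ext = ΔU = −mB cosθ₂ + mB cosθ₁ = mB(cosθ₁ − cosθ₂).
W = (0.294)(2.92×10⁻⁴)·(cos0° − cos38°) = (8.585×10⁻⁵)·(+0.2120) = 1.820×10⁻⁵ J.

W ≈ 1.82×10⁻⁵ J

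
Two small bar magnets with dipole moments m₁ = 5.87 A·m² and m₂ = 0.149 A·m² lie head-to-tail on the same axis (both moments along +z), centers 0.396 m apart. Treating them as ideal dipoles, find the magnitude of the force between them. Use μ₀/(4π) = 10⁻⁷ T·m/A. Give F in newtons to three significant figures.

F ≈ 2.13×10⁻⁵ N

On-axis B of dipole 1: B = (μ₀/4π)·2m₁/r³. Force on dipole 2: F = m₂·dB/dr.
dB/dr = −(μ₀/4π)·6m₁/r⁴, so |F| = (μ₀/4π)·6m₁m₂/r⁴.
F = 6(10⁻⁷)(5.87)(0.149)/(0.396)⁴ = 2.134×10⁻⁵ N.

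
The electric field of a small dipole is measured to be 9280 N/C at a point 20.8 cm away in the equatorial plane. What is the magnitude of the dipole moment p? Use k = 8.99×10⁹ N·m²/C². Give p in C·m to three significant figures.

p ≈ 9.29×10⁻⁹ C·m

In the equatorial plane E = kp/r³, so p = Er³/(k).
p = (9280)·(0.208)³ / (8.99×10⁹) = 9.289×10⁻⁹ C·m.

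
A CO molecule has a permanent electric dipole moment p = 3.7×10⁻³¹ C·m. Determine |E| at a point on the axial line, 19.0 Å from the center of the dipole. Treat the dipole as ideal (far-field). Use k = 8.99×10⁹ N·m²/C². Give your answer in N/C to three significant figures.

On the dipole axis E = 2kp/r³.
E = 2·(8.99×10⁹)(3.70×10⁻³¹) / (1.90×10⁻⁹)³ = 9.699×10⁵ N/C.

E ≈ 9.70×10⁵ N/C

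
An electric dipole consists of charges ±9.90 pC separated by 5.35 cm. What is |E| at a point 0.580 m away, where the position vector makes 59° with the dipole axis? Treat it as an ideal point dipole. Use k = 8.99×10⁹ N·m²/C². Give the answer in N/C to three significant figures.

E ≈ 0.0327 N/C

Dipole moment p = qd = (9.90×10⁻¹² C)(0.0535 m) = 5.297×10⁻¹³ C·m.
At angle θ the dipole field magnitude is E = (kp/r³)·√(1 + 3cos²θ).
kp/r³ = (8.99×10⁹)(5.297×10⁻¹³) / (0.580)³ = 0.02441 N/C.
√(1 + 3cos²59°) = √(1 + 3·0.2653) = √1.7958 ≈ 1.3401.
E ≈ 0.02441 × 1.340 = 0.03271 N/C.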